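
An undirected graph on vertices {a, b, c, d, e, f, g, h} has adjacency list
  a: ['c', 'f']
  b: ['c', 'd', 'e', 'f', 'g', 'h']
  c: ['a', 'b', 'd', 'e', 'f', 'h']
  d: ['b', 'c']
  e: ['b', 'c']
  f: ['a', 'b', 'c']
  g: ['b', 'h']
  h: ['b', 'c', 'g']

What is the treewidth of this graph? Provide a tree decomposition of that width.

Every bag has size at most 3, so the width is 3 − 1 = 2 and tw(G) ≤ 2. On the other hand G contains the 3-clique {a, c, f}. A clique must lie in a single bag of any decomposition, so no decomposition can have width below 2. Therefore the treewidth is 2.

Treewidth 2.
One optimal decomposition is:
Bags: B1 = {b, c, d}  B2 = {b, c, f}  B3 = {b, c, h}  B4 = {b, c, e}  B5 = {b, g, h}  B6 = {a, c, f}
Tree: B1–B2, B2–B3, B3–B4, B3–B5, B2–B6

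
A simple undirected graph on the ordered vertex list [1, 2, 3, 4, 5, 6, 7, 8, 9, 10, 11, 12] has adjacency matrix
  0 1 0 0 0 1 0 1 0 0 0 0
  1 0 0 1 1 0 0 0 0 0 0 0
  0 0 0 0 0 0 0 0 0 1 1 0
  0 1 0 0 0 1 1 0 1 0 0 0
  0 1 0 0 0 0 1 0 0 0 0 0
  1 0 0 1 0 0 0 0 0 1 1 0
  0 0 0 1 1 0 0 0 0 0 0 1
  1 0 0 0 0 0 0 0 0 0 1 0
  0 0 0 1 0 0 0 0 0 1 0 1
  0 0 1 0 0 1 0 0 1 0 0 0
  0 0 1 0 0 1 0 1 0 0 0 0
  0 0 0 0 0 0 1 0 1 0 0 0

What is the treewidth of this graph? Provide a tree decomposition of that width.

Treewidth 3.
Bags: B1 = {1, 3, 8, 11}  B2 = {1, 3, 6, 11}  B3 = {1, 3, 6, 10}  B4 = {1, 2, 6, 10}  B5 = {2, 4, 6, 10}  B6 = {2, 4, 9, 10}  B7 = {2, 4, 5, 9}  B8 = {4, 5, 7, 9}  B9 = {5, 7, 9, 12}
Tree: B1–B2, B2–B3, B3–B4, B4–B5, B5–B6, B6–B7, B7–B8, B8–B9

The largest bag has 4 vertices, giving width 3; this decomposition certifies tw(G) ≤ 3. For the lower bound: the 4 vertex sets {3,8,11}, {1}, {6}, {2,4,9,10} are disjoint, each induces a connected subgraph, and every pair is joined by at least one edge of G. Contracting each set to a single vertex therefore yields K_{4} as a minor, and since treewidth is minor-monotone, tw(G) ≥ tw(K_{4}) = 3. Therefore the treewidth is 3.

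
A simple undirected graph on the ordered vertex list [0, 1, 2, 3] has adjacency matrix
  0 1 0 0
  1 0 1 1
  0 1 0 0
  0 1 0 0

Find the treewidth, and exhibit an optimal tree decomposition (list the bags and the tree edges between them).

The largest bag has 2 vertices, giving width 1; this decomposition certifies tw(G) ≤ 1. Any graph with an edge has treewidth ≥ 1, and G has the edge 1–3. The upper and lower bounds meet at 1, so that is the treewidth.

Treewidth 1.
One such decomposition:
Bags: B1 = {1, 3}  B2 = {1, 2}  B3 = {0, 1}
Tree: B1–B2, B2–B3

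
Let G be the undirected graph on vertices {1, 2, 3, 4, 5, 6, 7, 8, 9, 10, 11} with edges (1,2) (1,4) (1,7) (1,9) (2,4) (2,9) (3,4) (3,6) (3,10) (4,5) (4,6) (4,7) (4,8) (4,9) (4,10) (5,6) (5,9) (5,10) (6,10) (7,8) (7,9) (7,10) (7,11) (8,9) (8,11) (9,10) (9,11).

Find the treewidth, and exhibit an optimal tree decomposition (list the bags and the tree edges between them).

Treewidth 3.
One optimal decomposition is:
Bags: B1 = {4, 7, 9, 10}  B2 = {4, 5, 9, 10}  B3 = {4, 5, 6, 10}  B4 = {1, 4, 7, 9}  B5 = {4, 7, 8, 9}  B6 = {1, 2, 4, 9}  B7 = {7, 8, 9, 11}  B8 = {3, 4, 6, 10}
Tree: B1–B2, B2–B3, B1–B4, B1–B5, B4–B6, B5–B7, B3–B8

The largest bag has 4 vertices, giving width 3; this decomposition certifies tw(G) ≤ 3. Conversely, {7, 8, 9, 11} is a clique of size 4, and the vertices of any clique must share a bag in every tree decomposition; so some bag has ≥ 4 vertices and tw(G) ≥ 3. Combining the bounds, tw(G) = 3.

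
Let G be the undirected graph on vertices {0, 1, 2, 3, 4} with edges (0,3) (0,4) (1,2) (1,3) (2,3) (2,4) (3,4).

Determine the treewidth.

A width-2 tree decomposition is:
Bags: B1 = {2, 3, 4}  B2 = {0, 3, 4}  B3 = {1, 2, 3}
Tree: B1–B2, B1–B3
The largest bag has 3 vertices, giving width 2; this decomposition certifies tw(G) ≤ 2. For the lower bound, the 3 vertices {0, 3, 4} are pairwise adjacent, and any tree decomposition puts a clique entirely inside one bag — forcing width ≥ 2. The upper and lower bounds meet at 2, so that is the treewidth.

2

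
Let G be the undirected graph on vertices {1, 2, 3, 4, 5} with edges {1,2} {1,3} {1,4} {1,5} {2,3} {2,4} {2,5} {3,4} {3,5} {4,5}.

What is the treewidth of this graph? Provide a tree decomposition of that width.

With just one bag of size 5, the width is 5 − 1 = 4, so tw(G) ≤ 4. For the lower bound, the 5 vertices {1, 2, 3, 4, 5} are pairwise adjacent, and any tree decomposition puts a clique entirely inside one bag — forcing width ≥ 4. Therefore the treewidth is 4.

Treewidth 4.
One optimal decomposition is:
Bags: B1 = {1, 2, 3, 4, 5}
Tree: (single bag)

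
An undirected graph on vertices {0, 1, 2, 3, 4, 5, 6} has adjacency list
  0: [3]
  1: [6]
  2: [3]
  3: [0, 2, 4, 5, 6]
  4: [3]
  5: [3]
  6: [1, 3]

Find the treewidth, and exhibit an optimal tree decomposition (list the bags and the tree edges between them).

Every bag has size at most 2, so the width is 2 − 1 = 1 and tw(G) ≤ 1. Since G has at least one edge (e.g. 3–0), it is not an edgeless graph, so tw(G) ≥ 1. The upper and lower bounds meet at 1, so that is the treewidth.

Treewidth 1.
One optimal decomposition is:
Bags: B1 = {0, 3}  B2 = {3, 6}  B3 = {3, 5}  B4 = {2, 3}  B5 = {3, 4}  B6 = {1, 6}
Tree: B1–B2, B2–B3, B2–B4, B4–B5, B2–B6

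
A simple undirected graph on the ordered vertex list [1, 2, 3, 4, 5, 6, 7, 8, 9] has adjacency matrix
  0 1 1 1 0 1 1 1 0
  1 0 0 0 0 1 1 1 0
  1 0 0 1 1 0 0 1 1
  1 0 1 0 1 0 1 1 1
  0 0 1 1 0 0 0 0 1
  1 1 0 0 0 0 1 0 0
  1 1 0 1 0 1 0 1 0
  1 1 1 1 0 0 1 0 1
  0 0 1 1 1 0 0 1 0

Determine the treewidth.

3

A width-3 tree decomposition is:
Bags: B1 = {1, 4, 7, 8}  B2 = {1, 2, 7, 8}  B3 = {1, 3, 4, 8}  B4 = {1, 2, 6, 7}  B5 = {3, 4, 8, 9}  B6 = {3, 4, 5, 9}
Tree: B1–B2, B1–B3, B2–B4, B3–B5, B5–B6
Each bag holds 4 vertices, so the decomposition has width 3, which upper-bounds the treewidth. Conversely, {1, 3, 4, 8} is a clique of size 4, and the vertices of any clique must share a bag in every tree decomposition; so some bag has ≥ 4 vertices and tw(G) ≥ 3. Therefore the treewidth is 3.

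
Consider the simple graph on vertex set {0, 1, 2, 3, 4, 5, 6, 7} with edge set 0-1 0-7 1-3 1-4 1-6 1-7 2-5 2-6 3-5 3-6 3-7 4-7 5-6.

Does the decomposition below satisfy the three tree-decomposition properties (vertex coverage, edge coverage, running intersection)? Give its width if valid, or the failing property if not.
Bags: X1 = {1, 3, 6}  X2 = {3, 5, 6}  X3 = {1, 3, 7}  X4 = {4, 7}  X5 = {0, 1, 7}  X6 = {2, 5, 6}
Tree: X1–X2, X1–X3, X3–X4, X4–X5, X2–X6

A tree decomposition must satisfy three properties: every vertex lies in some bag; for every edge, both endpoints lie together in some bag; and for every vertex, the bags containing it form a connected subtree. Here edge (1,4) lies in no bag, so the decomposition is invalid.

No — edge (1,4) lies in no bag.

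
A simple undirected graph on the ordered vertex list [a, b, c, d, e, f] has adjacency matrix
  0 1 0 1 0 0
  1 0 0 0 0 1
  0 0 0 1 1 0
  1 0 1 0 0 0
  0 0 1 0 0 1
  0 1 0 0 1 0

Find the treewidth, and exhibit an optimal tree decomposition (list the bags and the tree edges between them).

Treewidth 2.
One such decomposition:
Bags: B1 = {a, c, d}  B2 = {a, b, c}  B3 = {b, c, f}  B4 = {c, e, f}
Tree: B1–B2, B2–B3, B3–B4

The largest bag has 3 vertices, giving width 2; this decomposition certifies tw(G) ≤ 2. Since c–d–a–b–f–e–c is a cycle in G, G is not acyclic. Forests are exactly the graphs of treewidth ≤ 1, so tw(G) ≥ 2. Combining the bounds, tw(G) = 2.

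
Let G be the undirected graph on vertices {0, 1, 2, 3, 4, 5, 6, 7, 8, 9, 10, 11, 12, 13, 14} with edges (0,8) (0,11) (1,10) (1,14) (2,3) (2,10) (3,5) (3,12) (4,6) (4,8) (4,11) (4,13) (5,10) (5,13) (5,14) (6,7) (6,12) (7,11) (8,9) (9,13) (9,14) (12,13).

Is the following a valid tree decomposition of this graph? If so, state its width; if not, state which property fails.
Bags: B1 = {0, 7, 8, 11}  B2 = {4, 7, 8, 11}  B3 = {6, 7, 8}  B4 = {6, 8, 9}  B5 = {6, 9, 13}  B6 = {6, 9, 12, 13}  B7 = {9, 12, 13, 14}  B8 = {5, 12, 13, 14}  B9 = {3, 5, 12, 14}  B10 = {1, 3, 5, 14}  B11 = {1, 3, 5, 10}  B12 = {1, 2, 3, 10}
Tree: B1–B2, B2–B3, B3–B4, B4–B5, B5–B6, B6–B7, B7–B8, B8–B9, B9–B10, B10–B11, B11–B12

A tree decomposition must satisfy three properties: every vertex lies in some bag; for every edge, both endpoints lie together in some bag; and for every vertex, the bags containing it form a connected subtree. Here edge (4,6) lies in no bag, so the decomposition is invalid.

No — edge (4,6) lies in no bag.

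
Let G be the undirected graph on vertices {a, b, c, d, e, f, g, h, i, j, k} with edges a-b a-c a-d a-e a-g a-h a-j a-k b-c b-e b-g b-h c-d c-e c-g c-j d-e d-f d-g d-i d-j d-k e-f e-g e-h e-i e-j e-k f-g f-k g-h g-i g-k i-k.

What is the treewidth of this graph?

4

A width-4 tree decomposition is:
Bags: B1 = {a, b, c, e, g}  B2 = {a, c, d, e, g}  B3 = {a, d, e, g, k}  B4 = {d, e, g, i, k}  B5 = {a, b, e, g, h}  B6 = {a, c, d, e, j}  B7 = {d, e, f, g, k}
Tree: B1–B2, B2–B3, B3–B4, B1–B5, B2–B6, B4–B7
Every bag has size at most 5, so the width is 5 − 1 = 4 and tw(G) ≤ 4. For the lower bound, the 5 vertices {a, c, d, e, g} are pairwise adjacent, and any tree decomposition puts a clique entirely inside one bag — forcing width ≥ 4. Hence tw(G) = 4 exactly.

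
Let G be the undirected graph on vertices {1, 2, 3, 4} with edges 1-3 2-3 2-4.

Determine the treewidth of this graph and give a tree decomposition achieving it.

Each bag holds 2 vertices, so the decomposition has width 1, which upper-bounds the treewidth. Since G has at least one edge (e.g. 1–3), it is not an edgeless graph, so tw(G) ≥ 1. Hence tw(G) = 1 exactly.

Treewidth 1.
One such decomposition:
Bags: B1 = {1, 3}  B2 = {2, 3}  B3 = {2, 4}
Tree: B1–B2, B2–B3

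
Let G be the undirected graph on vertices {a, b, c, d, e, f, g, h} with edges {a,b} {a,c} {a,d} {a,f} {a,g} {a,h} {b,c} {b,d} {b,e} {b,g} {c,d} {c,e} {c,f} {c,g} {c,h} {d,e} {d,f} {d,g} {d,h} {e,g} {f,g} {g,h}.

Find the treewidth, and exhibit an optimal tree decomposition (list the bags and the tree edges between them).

Treewidth 4.
One optimal decomposition is:
Bags: B1 = {a, c, d, f, g}  B2 = {a, b, c, d, g}  B3 = {a, c, d, g, h}  B4 = {b, c, d, e, g}
Tree: B1–B2, B1–B3, B2–B4

Each bag holds 5 vertices, so the decomposition has width 4, which upper-bounds the treewidth. For the lower bound, the 5 vertices {b, c, d, e, g} are pairwise adjacent, and any tree decomposition puts a clique entirely inside one bag — forcing width ≥ 4. Combining the bounds, tw(G) = 4.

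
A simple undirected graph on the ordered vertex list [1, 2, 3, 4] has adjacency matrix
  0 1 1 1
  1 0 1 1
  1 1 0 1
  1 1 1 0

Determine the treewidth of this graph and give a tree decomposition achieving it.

Treewidth 3.
One such decomposition:
Bags: B1 = {1, 2, 3, 4}
Tree: (single bag)

With just one bag of size 4, the width is 4 − 1 = 3, so tw(G) ≤ 3. On the other hand G contains the 4-clique {1, 2, 3, 4}. A clique must lie in a single bag of any decomposition, so no decomposition can have width below 3. Combining the bounds, tw(G) = 3.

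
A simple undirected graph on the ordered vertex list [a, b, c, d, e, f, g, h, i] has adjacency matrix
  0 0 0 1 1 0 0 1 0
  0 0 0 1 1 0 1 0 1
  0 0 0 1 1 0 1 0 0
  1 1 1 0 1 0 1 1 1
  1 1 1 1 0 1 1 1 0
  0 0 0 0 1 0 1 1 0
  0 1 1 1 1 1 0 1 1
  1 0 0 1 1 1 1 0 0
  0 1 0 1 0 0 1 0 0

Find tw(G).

3

A width-3 tree decomposition is:
Bags: B1 = {c, d, e, g}  B2 = {b, d, e, g}  B3 = {b, d, g, i}  B4 = {d, e, g, h}  B5 = {a, d, e, h}  B6 = {e, f, g, h}
Tree: B1–B2, B2–B3, B1–B4, B4–B5, B4–B6
Each bag holds 4 vertices, so the decomposition has width 3, which upper-bounds the treewidth. Conversely, {d, e, g, h} is a clique of size 4, and the vertices of any clique must share a bag in every tree decomposition; so some bag has ≥ 4 vertices and tw(G) ≥ 3. Combining the bounds, tw(G) = 3.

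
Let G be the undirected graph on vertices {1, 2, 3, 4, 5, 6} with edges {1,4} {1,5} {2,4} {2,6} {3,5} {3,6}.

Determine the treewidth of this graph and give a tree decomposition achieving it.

Treewidth 2.
One optimal decomposition is:
Bags: B1 = {1, 2, 4}  B2 = {1, 2, 6}  B3 = {1, 3, 6}  B4 = {1, 3, 5}
Tree: B1–B2, B2–B3, B3–B4

Each bag holds 3 vertices, so the decomposition has width 2, which upper-bounds the treewidth. The edges 1–4–2–6–3–5–1 form a cycle, so G is not a tree and its treewidth is at least 2. Hence tw(G) = 2 exactly.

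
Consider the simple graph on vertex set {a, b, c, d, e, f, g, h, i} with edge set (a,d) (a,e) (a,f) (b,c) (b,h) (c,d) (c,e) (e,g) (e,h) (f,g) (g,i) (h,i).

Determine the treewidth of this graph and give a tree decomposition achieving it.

Treewidth 3.
One optimal decomposition is:
Bags: B1 = {b, c, h, i}  B2 = {c, e, h, i}  B3 = {c, e, g, i}  B4 = {c, d, e, g}  B5 = {a, d, e, g}  B6 = {a, d, f, g}
Tree: B1–B2, B2–B3, B3–B4, B4–B5, B5–B6

Each bag holds 4 vertices, so the decomposition has width 3, which upper-bounds the treewidth. For the lower bound: the 4 vertex sets {b,h,i}, {c}, {e}, {a,d,f,g} are disjoint, each induces a connected subgraph, and every pair is joined by at least one edge of G. Contracting each set to a single vertex therefore yields K_{4} as a minor, and since treewidth is minor-monotone, tw(G) ≥ tw(K_{4}) = 3. Hence tw(G) = 3 exactly.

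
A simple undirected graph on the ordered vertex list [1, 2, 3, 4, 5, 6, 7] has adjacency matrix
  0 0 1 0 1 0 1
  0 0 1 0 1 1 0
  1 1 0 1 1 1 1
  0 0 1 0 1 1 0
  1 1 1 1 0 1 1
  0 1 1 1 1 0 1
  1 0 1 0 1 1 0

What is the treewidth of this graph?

3

A width-3 tree decomposition is:
Bags: B1 = {1, 3, 5, 7}  B2 = {3, 5, 6, 7}  B3 = {2, 3, 5, 6}  B4 = {3, 4, 5, 6}
Tree: B1–B2, B2–B3, B2–B4
The largest bag has 4 vertices, giving width 3; this decomposition certifies tw(G) ≤ 3. For the lower bound, the 4 vertices {1, 3, 5, 7} are pairwise adjacent, and any tree decomposition puts a clique entirely inside one bag — forcing width ≥ 3. Combining the bounds, tw(G) = 3.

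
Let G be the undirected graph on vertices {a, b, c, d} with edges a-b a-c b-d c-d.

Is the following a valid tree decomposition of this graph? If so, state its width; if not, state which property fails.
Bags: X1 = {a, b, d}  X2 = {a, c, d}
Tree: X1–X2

Checking the three conditions: (i) the bags cover all of {a, b, c, d}; (ii) for each edge, some bag contains both endpoints; (iii) the bags containing any fixed vertex form a subtree. All hold, so the decomposition is valid with width 3 − 1 = 2.

Yes; width 2.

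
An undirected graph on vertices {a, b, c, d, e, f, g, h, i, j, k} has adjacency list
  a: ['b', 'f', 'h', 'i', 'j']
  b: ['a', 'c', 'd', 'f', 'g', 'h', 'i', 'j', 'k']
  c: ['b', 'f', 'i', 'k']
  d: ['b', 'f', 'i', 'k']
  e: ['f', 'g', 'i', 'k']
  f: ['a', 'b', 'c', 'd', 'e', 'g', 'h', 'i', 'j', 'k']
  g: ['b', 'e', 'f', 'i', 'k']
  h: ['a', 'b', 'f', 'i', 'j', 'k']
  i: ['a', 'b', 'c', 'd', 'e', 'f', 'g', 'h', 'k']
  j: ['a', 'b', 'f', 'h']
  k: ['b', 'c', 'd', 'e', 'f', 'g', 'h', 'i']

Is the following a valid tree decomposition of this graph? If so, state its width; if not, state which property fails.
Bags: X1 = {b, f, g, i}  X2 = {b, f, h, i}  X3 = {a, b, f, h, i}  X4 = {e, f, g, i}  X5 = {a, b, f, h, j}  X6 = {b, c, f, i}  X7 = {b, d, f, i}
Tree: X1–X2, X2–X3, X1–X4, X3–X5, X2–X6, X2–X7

A tree decomposition must satisfy three properties: every vertex lies in some bag; for every edge, both endpoints lie together in some bag; and for every vertex, the bags containing it form a connected subtree. Here vertex k appears in no bag, so the decomposition is invalid.

No — vertex k appears in no bag.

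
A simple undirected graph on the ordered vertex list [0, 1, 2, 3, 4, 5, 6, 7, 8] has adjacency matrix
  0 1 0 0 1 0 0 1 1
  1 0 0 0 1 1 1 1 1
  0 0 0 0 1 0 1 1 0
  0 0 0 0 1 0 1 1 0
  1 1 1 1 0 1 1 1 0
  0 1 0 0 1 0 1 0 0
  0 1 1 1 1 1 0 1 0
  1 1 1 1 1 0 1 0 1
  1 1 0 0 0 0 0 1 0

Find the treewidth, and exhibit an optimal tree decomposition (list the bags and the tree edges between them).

The largest bag has 4 vertices, giving width 3; this decomposition certifies tw(G) ≤ 3. On the other hand G contains the 4-clique {0, 1, 7, 8}. A clique must lie in a single bag of any decomposition, so no decomposition can have width below 3. Hence tw(G) = 3 exactly.

Treewidth 3.
One such decomposition:
Bags: B1 = {1, 4, 6, 7}  B2 = {1, 4, 5, 6}  B3 = {0, 1, 4, 7}  B4 = {0, 1, 7, 8}  B5 = {2, 4, 6, 7}  B6 = {3, 4, 6, 7}
Tree: B1–B2, B1–B3, B3–B4, B1–B5, B5–B6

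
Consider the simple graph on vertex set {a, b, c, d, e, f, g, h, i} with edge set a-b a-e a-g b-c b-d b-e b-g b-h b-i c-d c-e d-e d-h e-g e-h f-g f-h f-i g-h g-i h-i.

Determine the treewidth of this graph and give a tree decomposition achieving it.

Treewidth 3.
Bags: B1 = {a, b, e, g}  B2 = {b, e, g, h}  B3 = {b, d, e, h}  B4 = {b, g, h, i}  B5 = {f, g, h, i}  B6 = {b, c, d, e}
Tree: B1–B2, B2–B3, B2–B4, B4–B5, B3–B6

Each bag holds 4 vertices, so the decomposition has width 3, which upper-bounds the treewidth. For the lower bound, the 4 vertices {f, g, h, i} are pairwise adjacent, and any tree decomposition puts a clique entirely inside one bag — forcing width ≥ 3. Therefore the treewidth is 3.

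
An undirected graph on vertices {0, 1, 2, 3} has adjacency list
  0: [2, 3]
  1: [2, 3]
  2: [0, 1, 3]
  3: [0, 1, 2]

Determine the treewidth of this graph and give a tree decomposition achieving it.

Every bag has size at most 3, so the width is 3 − 1 = 2 and tw(G) ≤ 2. For the lower bound, the 3 vertices {0, 2, 3} are pairwise adjacent, and any tree decomposition puts a clique entirely inside one bag — forcing width ≥ 2. Therefore the treewidth is 2.

Treewidth 2.
One such decomposition:
Bags: B1 = {0, 2, 3}  B2 = {1, 2, 3}
Tree: B1–B2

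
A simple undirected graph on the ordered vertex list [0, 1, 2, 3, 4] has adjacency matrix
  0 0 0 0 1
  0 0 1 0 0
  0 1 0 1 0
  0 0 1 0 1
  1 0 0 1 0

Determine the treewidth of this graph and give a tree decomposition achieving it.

Treewidth 1.
One optimal decomposition is:
Bags: B1 = {1, 2}  B2 = {2, 3}  B3 = {3, 4}  B4 = {0, 4}
Tree: B1–B2, B2–B3, B3–B4

The largest bag has 2 vertices, giving width 1; this decomposition certifies tw(G) ≤ 1. Since G has at least one edge (e.g. 1–2), it is not an edgeless graph, so tw(G) ≥ 1. Therefore the treewidth is 1.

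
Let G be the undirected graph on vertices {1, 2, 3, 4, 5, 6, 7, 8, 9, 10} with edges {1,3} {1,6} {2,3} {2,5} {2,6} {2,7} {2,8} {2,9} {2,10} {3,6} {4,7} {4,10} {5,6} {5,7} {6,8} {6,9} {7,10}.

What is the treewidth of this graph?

2

A width-2 tree decomposition is:
Bags: B1 = {2, 3, 6}  B2 = {2, 5, 6}  B3 = {2, 6, 8}  B4 = {2, 5, 7}  B5 = {1, 3, 6}  B6 = {2, 7, 10}  B7 = {4, 7, 10}  B8 = {2, 6, 9}
Tree: B1–B2, B1–B3, B2–B4, B1–B5, B4–B6, B6–B7, B1–B8
The largest bag has 3 vertices, giving width 2; this decomposition certifies tw(G) ≤ 2. For the lower bound, the 3 vertices {1, 3, 6} are pairwise adjacent, and any tree decomposition puts a clique entirely inside one bag — forcing width ≥ 2. Combining the bounds, tw(G) = 2.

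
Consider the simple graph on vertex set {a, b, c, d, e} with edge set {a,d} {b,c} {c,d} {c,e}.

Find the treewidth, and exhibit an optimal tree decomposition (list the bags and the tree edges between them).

Every bag has size at most 2, so the width is 2 − 1 = 1 and tw(G) ≤ 1. Since G has at least one edge (e.g. c–d), it is not an edgeless graph, so tw(G) ≥ 1. Hence tw(G) = 1 exactly.

Treewidth 1.
One such decomposition:
Bags: B1 = {c, d}  B2 = {c, e}  B3 = {a, d}  B4 = {b, c}
Tree: B1–B2, B1–B3, B2–B4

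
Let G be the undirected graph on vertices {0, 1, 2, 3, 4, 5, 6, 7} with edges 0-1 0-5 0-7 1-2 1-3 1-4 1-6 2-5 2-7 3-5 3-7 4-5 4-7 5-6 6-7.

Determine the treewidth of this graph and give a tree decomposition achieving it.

Treewidth 3.
Bags: B1 = {0, 1, 5, 7}  B2 = {1, 3, 5, 7}  B3 = {1, 2, 5, 7}  B4 = {1, 5, 6, 7}  B5 = {1, 4, 5, 7}
Tree: B1–B2, B2–B3, B3–B4, B4–B5

The largest bag has 4 vertices, giving width 3; this decomposition certifies tw(G) ≤ 3. For the lower bound: the 4 vertex sets {0,5}, {3,7}, {1}, {2} are disjoint, each induces a connected subgraph, and every pair is joined by at least one edge of G. Contracting each set to a single vertex therefore yields K_{4} as a minor, and since treewidth is minor-monotone, tw(G) ≥ tw(K_{4}) = 3. Therefore the treewidth is 3.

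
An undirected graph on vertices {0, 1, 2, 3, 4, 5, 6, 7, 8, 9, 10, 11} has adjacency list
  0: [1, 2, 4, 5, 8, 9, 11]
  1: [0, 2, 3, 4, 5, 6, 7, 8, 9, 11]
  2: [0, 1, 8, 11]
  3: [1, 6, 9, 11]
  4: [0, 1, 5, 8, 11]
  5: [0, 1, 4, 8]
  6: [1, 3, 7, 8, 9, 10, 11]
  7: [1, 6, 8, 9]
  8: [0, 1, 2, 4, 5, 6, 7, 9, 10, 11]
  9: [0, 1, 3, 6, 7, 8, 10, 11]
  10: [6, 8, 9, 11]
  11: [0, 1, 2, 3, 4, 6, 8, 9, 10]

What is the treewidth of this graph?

A width-4 tree decomposition is:
Bags: B1 = {0, 1, 4, 8, 11}  B2 = {0, 1, 4, 5, 8}  B3 = {0, 1, 8, 9, 11}  B4 = {0, 1, 2, 8, 11}  B5 = {1, 6, 8, 9, 11}  B6 = {1, 3, 6, 9, 11}  B7 = {6, 8, 9, 10, 11}  B8 = {1, 6, 7, 8, 9}
Tree: B1–B2, B1–B3, B1–B4, B3–B5, B5–B6, B5–B7, B5–B8
The largest bag has 5 vertices, giving width 4; this decomposition certifies tw(G) ≤ 4. Conversely, {0, 1, 8, 9, 11} is a clique of size 5, and the vertices of any clique must share a bag in every tree decomposition; so some bag has ≥ 5 vertices and tw(G) ≥ 4. Hence tw(G) = 4 exactly.

4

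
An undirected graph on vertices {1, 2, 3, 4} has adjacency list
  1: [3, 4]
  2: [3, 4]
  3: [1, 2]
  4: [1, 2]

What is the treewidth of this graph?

2

A width-2 tree decomposition is:
Bags: B1 = {1, 2, 4}  B2 = {1, 2, 3}
Tree: B1–B2
The largest bag has 3 vertices, giving width 2; this decomposition certifies tw(G) ≤ 2. For the lower bound, G contains the cycle 1–4–2–3–1, so G is not a forest; only forests have treewidth ≤ 1, hence tw(G) ≥ 2. Therefore the treewidth is 2.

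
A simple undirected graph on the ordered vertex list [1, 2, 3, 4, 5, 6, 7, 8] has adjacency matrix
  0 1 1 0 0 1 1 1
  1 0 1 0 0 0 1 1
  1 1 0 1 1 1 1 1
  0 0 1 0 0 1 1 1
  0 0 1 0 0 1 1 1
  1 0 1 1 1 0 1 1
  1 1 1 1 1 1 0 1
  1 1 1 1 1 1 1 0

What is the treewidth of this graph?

A width-4 tree decomposition is:
Bags: B1 = {3, 5, 6, 7, 8}  B2 = {3, 4, 6, 7, 8}  B3 = {1, 3, 6, 7, 8}  B4 = {1, 2, 3, 7, 8}
Tree: B1–B2, B1–B3, B3–B4
Every bag has size at most 5, so the width is 5 − 1 = 4 and tw(G) ≤ 4. Conversely, {1, 2, 3, 7, 8} is a clique of size 5, and the vertices of any clique must share a bag in every tree decomposition; so some bag has ≥ 5 vertices and tw(G) ≥ 4. Combining the bounds, tw(G) = 4.

4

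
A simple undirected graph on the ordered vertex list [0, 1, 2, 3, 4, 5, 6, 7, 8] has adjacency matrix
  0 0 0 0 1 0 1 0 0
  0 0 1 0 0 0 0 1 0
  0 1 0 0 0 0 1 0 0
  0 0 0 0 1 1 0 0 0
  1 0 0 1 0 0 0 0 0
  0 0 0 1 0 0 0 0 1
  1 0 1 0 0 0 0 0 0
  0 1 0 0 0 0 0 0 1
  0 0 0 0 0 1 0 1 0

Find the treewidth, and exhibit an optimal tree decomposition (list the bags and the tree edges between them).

Treewidth 2.
Bags: B1 = {1, 2, 6}  B2 = {1, 6, 7}  B3 = {6, 7, 8}  B4 = {5, 6, 8}  B5 = {3, 5, 6}  B6 = {3, 4, 6}  B7 = {0, 4, 6}
Tree: B1–B2, B2–B3, B3–B4, B4–B5, B5–B6, B6–B7

The largest bag has 3 vertices, giving width 2; this decomposition certifies tw(G) ≤ 2. The edges 6–2–1–7–8–5–3–4–0–6 form a cycle, so G is not a tree and its treewidth is at least 2. The upper and lower bounds meet at 2, so that is the treewidth.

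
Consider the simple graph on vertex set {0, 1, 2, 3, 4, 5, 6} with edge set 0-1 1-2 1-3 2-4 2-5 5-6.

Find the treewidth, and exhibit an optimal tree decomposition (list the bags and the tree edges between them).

Treewidth 1.
Bags: B1 = {2, 4}  B2 = {2, 5}  B3 = {1, 2}  B4 = {1, 3}  B5 = {5, 6}  B6 = {0, 1}
Tree: B1–B2, B2–B3, B3–B4, B2–B5, B3–B6

Every bag has size at most 2, so the width is 2 − 1 = 1 and tw(G) ≤ 1. G has an edge, so its treewidth is at least 1. The upper and lower bounds meet at 1, so that is the treewidth.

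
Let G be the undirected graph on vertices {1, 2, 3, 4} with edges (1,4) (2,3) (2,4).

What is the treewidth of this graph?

A width-1 tree decomposition is:
Bags: B1 = {2, 3}  B2 = {2, 4}  B3 = {1, 4}
Tree: B1–B2, B2–B3
The largest bag has 2 vertices, giving width 1; this decomposition certifies tw(G) ≤ 1. Since G has at least one edge (e.g. 3–2), it is not an edgeless graph, so tw(G) ≥ 1. The upper and lower bounds meet at 1, so that is the treewidth.

1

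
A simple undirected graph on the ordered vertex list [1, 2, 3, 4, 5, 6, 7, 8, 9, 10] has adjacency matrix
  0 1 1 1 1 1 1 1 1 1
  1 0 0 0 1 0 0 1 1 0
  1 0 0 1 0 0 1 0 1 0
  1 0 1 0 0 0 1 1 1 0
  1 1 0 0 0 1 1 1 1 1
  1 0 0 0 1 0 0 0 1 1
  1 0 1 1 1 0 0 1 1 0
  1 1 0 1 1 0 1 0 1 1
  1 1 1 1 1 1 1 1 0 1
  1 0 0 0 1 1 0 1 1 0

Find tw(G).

4

A width-4 tree decomposition is:
Bags: B1 = {1, 5, 8, 9, 10}  B2 = {1, 5, 7, 8, 9}  B3 = {1, 4, 7, 8, 9}  B4 = {1, 2, 5, 8, 9}  B5 = {1, 3, 4, 7, 9}  B6 = {1, 5, 6, 9, 10}
Tree: B1–B2, B2–B3, B1–B4, B3–B5, B1–B6
Every bag has size at most 5, so the width is 5 − 1 = 4 and tw(G) ≤ 4. Conversely, {1, 3, 4, 7, 9} is a clique of size 5, and the vertices of any clique must share a bag in every tree decomposition; so some bag has ≥ 5 vertices and tw(G) ≥ 4. The upper and lower bounds meet at 4, so that is the treewidth.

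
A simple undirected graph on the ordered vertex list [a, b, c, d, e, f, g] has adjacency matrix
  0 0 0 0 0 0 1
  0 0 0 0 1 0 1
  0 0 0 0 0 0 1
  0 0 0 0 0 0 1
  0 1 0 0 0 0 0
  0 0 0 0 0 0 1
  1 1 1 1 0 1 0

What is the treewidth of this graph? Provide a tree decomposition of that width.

Treewidth 1.
Bags: B1 = {b, g}  B2 = {f, g}  B3 = {d, g}  B4 = {b, e}  B5 = {a, g}  B6 = {c, g}
Tree: B1–B2, B2–B3, B1–B4, B3–B5, B3–B6

Every bag has size at most 2, so the width is 2 − 1 = 1 and tw(G) ≤ 1. Any graph with an edge has treewidth ≥ 1, and G has the edge b–g. Combining the bounds, tw(G) = 1.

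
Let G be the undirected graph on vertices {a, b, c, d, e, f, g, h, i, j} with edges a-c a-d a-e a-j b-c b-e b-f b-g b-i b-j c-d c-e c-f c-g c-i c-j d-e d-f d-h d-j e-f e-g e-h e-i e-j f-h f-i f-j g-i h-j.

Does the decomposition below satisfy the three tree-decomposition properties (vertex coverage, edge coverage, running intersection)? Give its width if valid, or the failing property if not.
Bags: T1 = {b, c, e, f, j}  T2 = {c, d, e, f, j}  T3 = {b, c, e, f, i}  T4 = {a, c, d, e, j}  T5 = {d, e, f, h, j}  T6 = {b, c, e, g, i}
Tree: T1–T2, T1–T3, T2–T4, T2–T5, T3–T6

Yes; width 4.

Vertex coverage: the bags together contain {a, b, c, d, e, f, g, h, i, j}, the full vertex set. Edge coverage: each edge of G has both endpoints in at least one bag. Running intersection: for every vertex, the bags containing it form a connected subtree. All three properties hold, so this is a valid tree decomposition of width max|bag| − 1 = 4, and hence tw(G) ≤ 4.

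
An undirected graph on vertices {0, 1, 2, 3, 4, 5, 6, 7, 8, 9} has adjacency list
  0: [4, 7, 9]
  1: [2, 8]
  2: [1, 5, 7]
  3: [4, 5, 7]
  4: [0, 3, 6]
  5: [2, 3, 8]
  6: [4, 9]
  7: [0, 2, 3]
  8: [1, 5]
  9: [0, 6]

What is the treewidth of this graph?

2

A width-2 tree decomposition is:
Bags: B1 = {4, 6, 9}  B2 = {0, 4, 9}  B3 = {0, 3, 4}  B4 = {0, 3, 7}  B5 = {3, 5, 7}  B6 = {2, 5, 7}  B7 = {2, 5, 8}  B8 = {1, 2, 8}
Tree: B1–B2, B2–B3, B3–B4, B4–B5, B5–B6, B6–B7, B7–B8
Every bag has size at most 3, so the width is 3 − 1 = 2 and tw(G) ≤ 2. For the lower bound, G contains the cycle 6–9–0–4–6, so G is not a forest; only forests have treewidth ≤ 1, hence tw(G) ≥ 2. Therefore the treewidth is 2.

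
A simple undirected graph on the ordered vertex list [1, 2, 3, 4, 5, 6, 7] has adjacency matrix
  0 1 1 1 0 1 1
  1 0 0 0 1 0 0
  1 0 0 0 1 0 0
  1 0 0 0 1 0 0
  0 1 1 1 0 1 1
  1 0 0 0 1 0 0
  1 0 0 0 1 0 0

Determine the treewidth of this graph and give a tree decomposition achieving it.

Treewidth 2.
One optimal decomposition is:
Bags: B1 = {1, 4, 5}  B2 = {1, 5, 7}  B3 = {1, 3, 5}  B4 = {1, 5, 6}  B5 = {1, 2, 5}
Tree: B1–B2, B2–B3, B3–B4, B4–B5

Every bag has size at most 3, so the width is 3 − 1 = 2 and tw(G) ≤ 2. Since 1–4–5–7–1 is a cycle in G, G is not acyclic. Forests are exactly the graphs of treewidth ≤ 1, so tw(G) ≥ 2. Therefore the treewidth is 2.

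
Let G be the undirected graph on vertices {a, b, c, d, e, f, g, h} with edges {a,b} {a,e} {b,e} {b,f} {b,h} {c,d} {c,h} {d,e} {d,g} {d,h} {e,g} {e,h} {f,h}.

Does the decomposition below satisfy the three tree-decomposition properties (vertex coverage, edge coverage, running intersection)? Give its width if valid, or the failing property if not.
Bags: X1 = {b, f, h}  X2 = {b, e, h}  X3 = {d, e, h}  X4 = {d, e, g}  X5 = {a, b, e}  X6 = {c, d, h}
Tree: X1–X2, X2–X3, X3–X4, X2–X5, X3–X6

Yes; width 2.

Vertex coverage: the bags together contain {a, b, c, d, e, f, g, h}, the full vertex set. Edge coverage: each edge of G has both endpoints in at least one bag. Running intersection: for every vertex, the bags containing it form a connected subtree. All three properties hold, so this is a valid tree decomposition of width max|bag| − 1 = 2, and hence tw(G) ≤ 2.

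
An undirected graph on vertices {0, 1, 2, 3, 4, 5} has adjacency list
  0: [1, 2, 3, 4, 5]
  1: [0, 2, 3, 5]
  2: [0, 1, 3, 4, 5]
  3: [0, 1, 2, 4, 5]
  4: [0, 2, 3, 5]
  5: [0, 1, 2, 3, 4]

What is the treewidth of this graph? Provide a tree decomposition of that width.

Treewidth 4.
One such decomposition:
Bags: B1 = {0, 1, 2, 3, 5}  B2 = {0, 2, 3, 4, 5}
Tree: B1–B2

Each bag holds 5 vertices, so the decomposition has width 4, which upper-bounds the treewidth. Conversely, {0, 1, 2, 3, 5} is a clique of size 5, and the vertices of any clique must share a bag in every tree decomposition; so some bag has ≥ 5 vertices and tw(G) ≥ 4. Combining the bounds, tw(G) = 4.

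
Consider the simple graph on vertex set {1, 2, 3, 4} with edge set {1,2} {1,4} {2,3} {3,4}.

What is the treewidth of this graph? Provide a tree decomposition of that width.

Treewidth 2.
One such decomposition:
Bags: B1 = {1, 2, 3}  B2 = {1, 3, 4}
Tree: B1–B2

Every bag has size at most 3, so the width is 3 − 1 = 2 and tw(G) ≤ 2. For the lower bound, G contains the cycle 3–2–1–4–3, so G is not a forest; only forests have treewidth ≤ 1, hence tw(G) ≥ 2. The upper and lower bounds meet at 2, so that is the treewidth.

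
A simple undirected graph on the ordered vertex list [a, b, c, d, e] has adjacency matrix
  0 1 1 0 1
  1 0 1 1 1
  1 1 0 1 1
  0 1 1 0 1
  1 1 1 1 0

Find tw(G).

A width-3 tree decomposition is:
Bags: B1 = {a, b, c, e}  B2 = {b, c, d, e}
Tree: B1–B2
The largest bag has 4 vertices, giving width 3; this decomposition certifies tw(G) ≤ 3. Conversely, {b, c, d, e} is a clique of size 4, and the vertices of any clique must share a bag in every tree decomposition; so some bag has ≥ 4 vertices and tw(G) ≥ 3. The upper and lower bounds meet at 3, so that is the treewidth.

3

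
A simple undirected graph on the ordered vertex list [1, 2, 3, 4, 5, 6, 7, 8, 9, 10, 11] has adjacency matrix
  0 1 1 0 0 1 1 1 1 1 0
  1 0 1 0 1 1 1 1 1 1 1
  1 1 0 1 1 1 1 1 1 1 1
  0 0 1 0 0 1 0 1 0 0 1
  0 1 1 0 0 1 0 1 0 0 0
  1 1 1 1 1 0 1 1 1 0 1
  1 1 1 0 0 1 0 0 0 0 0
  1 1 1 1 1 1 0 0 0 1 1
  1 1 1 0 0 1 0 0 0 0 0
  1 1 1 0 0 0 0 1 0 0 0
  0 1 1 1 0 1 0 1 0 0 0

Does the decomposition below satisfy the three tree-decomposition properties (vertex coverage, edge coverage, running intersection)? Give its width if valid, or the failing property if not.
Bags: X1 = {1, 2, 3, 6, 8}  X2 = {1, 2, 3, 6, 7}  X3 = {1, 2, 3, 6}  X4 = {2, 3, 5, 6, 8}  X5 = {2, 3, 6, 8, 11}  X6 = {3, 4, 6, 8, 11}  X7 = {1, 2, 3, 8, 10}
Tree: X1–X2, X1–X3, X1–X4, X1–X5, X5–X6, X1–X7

No — vertex 9 appears in no bag.

A tree decomposition must satisfy three properties: every vertex lies in some bag; for every edge, both endpoints lie together in some bag; and for every vertex, the bags containing it form a connected subtree. Here vertex 9 appears in no bag, so the decomposition is invalid.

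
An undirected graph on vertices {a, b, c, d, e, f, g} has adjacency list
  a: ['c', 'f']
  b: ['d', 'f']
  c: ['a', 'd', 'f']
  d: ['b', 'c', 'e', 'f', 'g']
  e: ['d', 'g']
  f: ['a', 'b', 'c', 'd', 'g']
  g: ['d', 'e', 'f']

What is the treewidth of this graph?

A width-2 tree decomposition is:
Bags: B1 = {c, d, f}  B2 = {a, c, f}  B3 = {b, d, f}  B4 = {d, f, g}  B5 = {d, e, g}
Tree: B1–B2, B1–B3, B3–B4, B4–B5
Each bag holds 3 vertices, so the decomposition has width 2, which upper-bounds the treewidth. On the other hand G contains the 3-clique {d, e, g}. A clique must lie in a single bag of any decomposition, so no decomposition can have width below 2. The upper and lower bounds meet at 2, so that is the treewidth.

2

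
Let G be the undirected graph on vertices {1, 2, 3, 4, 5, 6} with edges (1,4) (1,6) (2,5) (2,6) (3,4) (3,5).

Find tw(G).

2

A width-2 tree decomposition is:
Bags: B1 = {1, 3, 4}  B2 = {1, 3, 5}  B3 = {1, 2, 5}  B4 = {1, 2, 6}
Tree: B1–B2, B2–B3, B3–B4
The largest bag has 3 vertices, giving width 2; this decomposition certifies tw(G) ≤ 2. Since 1–4–3–5–2–6–1 is a cycle in G, G is not acyclic. Forests are exactly the graphs of treewidth ≤ 1, so tw(G) ≥ 2. Combining the bounds, tw(G) = 2.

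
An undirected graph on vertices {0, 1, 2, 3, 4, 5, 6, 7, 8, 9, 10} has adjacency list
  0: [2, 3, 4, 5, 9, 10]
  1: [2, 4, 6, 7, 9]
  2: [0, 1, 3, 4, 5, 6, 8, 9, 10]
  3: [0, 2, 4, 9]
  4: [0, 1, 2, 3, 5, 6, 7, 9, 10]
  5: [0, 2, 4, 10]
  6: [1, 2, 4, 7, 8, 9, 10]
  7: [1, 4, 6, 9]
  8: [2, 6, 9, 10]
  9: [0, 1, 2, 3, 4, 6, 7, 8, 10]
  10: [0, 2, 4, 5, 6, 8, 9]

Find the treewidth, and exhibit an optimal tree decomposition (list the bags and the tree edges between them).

The largest bag has 5 vertices, giving width 4; this decomposition certifies tw(G) ≤ 4. Conversely, {2, 6, 8, 9, 10} is a clique of size 5, and the vertices of any clique must share a bag in every tree decomposition; so some bag has ≥ 5 vertices and tw(G) ≥ 4. Therefore the treewidth is 4.

Treewidth 4.
One such decomposition:
Bags: B1 = {0, 2, 4, 9, 10}  B2 = {2, 4, 6, 9, 10}  B3 = {1, 2, 4, 6, 9}  B4 = {1, 4, 6, 7, 9}  B5 = {2, 6, 8, 9, 10}  B6 = {0, 2, 3, 4, 9}  B7 = {0, 2, 4, 5, 10}
Tree: B1–B2, B2–B3, B3–B4, B2–B5, B1–B6, B1–B7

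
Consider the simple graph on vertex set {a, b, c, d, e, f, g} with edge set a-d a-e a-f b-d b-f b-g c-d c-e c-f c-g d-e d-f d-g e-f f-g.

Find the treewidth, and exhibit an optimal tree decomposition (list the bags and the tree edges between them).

Treewidth 3.
Bags: B1 = {c, d, e, f}  B2 = {c, d, f, g}  B3 = {a, d, e, f}  B4 = {b, d, f, g}
Tree: B1–B2, B1–B3, B2–B4

The largest bag has 4 vertices, giving width 3; this decomposition certifies tw(G) ≤ 3. For the lower bound, the 4 vertices {c, d, f, g} are pairwise adjacent, and any tree decomposition puts a clique entirely inside one bag — forcing width ≥ 3. Hence tw(G) = 3 exactly.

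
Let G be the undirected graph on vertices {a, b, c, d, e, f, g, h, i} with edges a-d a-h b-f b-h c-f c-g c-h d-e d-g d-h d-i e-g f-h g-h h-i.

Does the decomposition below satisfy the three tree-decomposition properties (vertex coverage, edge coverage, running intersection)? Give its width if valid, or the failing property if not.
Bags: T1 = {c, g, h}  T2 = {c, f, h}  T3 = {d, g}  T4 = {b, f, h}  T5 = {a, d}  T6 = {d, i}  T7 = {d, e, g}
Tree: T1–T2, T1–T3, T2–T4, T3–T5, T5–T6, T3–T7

No — edge (h,d) lies in no bag.

A tree decomposition must satisfy three properties: every vertex lies in some bag; for every edge, both endpoints lie together in some bag; and for every vertex, the bags containing it form a connected subtree. Here edge (h,d) lies in no bag, so the decomposition is invalid.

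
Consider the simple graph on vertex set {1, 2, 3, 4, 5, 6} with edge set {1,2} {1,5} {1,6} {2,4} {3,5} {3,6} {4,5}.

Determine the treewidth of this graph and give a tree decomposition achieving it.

Treewidth 2.
One optimal decomposition is:
Bags: B1 = {3, 5, 6}  B2 = {1, 5, 6}  B3 = {1, 4, 5}  B4 = {1, 2, 4}
Tree: B1–B2, B2–B3, B3–B4

Every bag has size at most 3, so the width is 3 − 1 = 2 and tw(G) ≤ 2. The edges 3–6–1–5–3 form a cycle, so G is not a tree and its treewidth is at least 2. Combining the bounds, tw(G) = 2.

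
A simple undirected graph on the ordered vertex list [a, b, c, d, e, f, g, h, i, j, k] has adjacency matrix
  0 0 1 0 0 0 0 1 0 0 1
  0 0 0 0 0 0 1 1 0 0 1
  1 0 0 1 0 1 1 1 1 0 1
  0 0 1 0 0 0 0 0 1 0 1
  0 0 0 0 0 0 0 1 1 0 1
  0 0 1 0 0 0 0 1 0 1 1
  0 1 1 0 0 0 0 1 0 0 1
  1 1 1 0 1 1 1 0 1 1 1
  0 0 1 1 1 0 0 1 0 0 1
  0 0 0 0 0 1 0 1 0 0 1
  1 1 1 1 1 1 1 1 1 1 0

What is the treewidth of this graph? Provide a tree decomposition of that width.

Each bag holds 4 vertices, so the decomposition has width 3, which upper-bounds the treewidth. For the lower bound, the 4 vertices {c, d, i, k} are pairwise adjacent, and any tree decomposition puts a clique entirely inside one bag — forcing width ≥ 3. The upper and lower bounds meet at 3, so that is the treewidth.

Treewidth 3.
Bags: B1 = {c, f, h, k}  B2 = {f, h, j, k}  B3 = {a, c, h, k}  B4 = {c, h, i, k}  B5 = {e, h, i, k}  B6 = {c, g, h, k}  B7 = {b, g, h, k}  B8 = {c, d, i, k}
Tree: B1–B2, B1–B3, B3–B4, B4–B5, B1–B6, B6–B7, B4–B8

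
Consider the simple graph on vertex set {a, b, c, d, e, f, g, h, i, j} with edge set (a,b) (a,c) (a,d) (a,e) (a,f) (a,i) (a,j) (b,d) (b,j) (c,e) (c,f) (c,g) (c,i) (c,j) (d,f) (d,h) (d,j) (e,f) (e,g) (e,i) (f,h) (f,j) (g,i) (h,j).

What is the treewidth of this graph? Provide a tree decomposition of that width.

Each bag holds 4 vertices, so the decomposition has width 3, which upper-bounds the treewidth. On the other hand G contains the 4-clique {c, e, g, i}. A clique must lie in a single bag of any decomposition, so no decomposition can have width below 3. Hence tw(G) = 3 exactly.

Treewidth 3.
Bags: B1 = {a, c, e, f}  B2 = {a, c, e, i}  B3 = {a, c, f, j}  B4 = {c, e, g, i}  B5 = {a, d, f, j}  B6 = {d, f, h, j}  B7 = {a, b, d, j}
Tree: B1–B2, B1–B3, B2–B4, B3–B5, B5–B6, B5–B7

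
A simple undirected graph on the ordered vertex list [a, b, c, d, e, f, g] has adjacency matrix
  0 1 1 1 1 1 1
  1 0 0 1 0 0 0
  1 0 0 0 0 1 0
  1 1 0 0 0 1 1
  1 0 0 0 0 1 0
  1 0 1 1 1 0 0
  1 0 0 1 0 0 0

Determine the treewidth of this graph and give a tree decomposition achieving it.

Each bag holds 3 vertices, so the decomposition has width 2, which upper-bounds the treewidth. Conversely, {a, d, g} is a clique of size 3, and the vertices of any clique must share a bag in every tree decomposition; so some bag has ≥ 3 vertices and tw(G) ≥ 2. Hence tw(G) = 2 exactly.

Treewidth 2.
Bags: B1 = {a, e, f}  B2 = {a, d, f}  B3 = {a, d, g}  B4 = {a, c, f}  B5 = {a, b, d}
Tree: B1–B2, B2–B3, B2–B4, B2–B5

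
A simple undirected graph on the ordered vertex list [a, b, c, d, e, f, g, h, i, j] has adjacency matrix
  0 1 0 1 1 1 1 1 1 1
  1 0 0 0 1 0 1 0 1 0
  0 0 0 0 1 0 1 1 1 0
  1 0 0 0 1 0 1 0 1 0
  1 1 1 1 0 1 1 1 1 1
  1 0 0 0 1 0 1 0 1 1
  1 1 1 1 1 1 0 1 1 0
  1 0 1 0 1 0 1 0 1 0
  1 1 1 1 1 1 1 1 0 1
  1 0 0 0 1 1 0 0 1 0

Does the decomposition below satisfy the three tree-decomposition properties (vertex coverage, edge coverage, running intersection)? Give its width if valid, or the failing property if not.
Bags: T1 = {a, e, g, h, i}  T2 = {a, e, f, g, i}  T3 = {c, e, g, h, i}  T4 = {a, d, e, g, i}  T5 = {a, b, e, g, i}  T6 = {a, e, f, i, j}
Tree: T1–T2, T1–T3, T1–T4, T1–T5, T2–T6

Yes; width 4.

Every vertex of G appears in some bag (union = {a, b, c, d, e, f, g, h, i, j}); every edge is covered by a bag; and for each vertex v the set of bags containing v is connected in the bag tree. The decomposition is therefore valid. The largest bag has 5 vertices, so the width is 4.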